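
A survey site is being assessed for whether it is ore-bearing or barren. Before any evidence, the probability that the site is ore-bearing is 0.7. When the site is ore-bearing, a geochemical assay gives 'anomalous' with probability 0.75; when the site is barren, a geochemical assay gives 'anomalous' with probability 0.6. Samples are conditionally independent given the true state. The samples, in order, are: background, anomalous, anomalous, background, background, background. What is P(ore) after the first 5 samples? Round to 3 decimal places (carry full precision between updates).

0.471

After 'background': P(ore) = 0.25·0.7000 / (0.25·0.7000 + 0.4·0.3000) ≈ 0.5932
After 'anomalous': P(ore) = 0.75·0.5932 / (0.75·0.5932 + 0.6·0.4068) ≈ 0.6458
After 'anomalous': P(ore) = 0.75·0.6458 / (0.75·0.6458 + 0.6·0.3542) ≈ 0.6950
After 'background': P(ore) = 0.25·0.6950 / (0.25·0.6950 + 0.4·0.3050) ≈ 0.5875
After 'background': P(ore) = 0.25·0.5875 / (0.25·0.5875 + 0.4·0.4125) ≈ 0.4709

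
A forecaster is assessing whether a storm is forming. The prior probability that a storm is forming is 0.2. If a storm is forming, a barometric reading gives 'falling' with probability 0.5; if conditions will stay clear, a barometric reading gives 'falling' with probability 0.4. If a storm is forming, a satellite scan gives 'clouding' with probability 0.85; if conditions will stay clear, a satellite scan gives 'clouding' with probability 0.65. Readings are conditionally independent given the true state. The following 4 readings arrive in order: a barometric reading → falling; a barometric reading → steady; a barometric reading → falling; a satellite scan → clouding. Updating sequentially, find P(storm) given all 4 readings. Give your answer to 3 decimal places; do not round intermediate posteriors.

0.299

After a barometric reading='falling': P(storm) = 0.5·0.2000 / (0.5·0.2000 + 0.4·0.8000) ≈ 0.2381
After a barometric reading='steady': P(storm) = 0.5·0.2381 / (0.5·0.2381 + 0.6·0.7619) ≈ 0.2066
After a barometric reading='falling': P(storm) = 0.5·0.2066 / (0.5·0.2066 + 0.4·0.7934) ≈ 0.2456
After a satellite scan='clouding': P(storm) = 0.85·0.2456 / (0.85·0.2456 + 0.65·0.7544) ≈ 0.2986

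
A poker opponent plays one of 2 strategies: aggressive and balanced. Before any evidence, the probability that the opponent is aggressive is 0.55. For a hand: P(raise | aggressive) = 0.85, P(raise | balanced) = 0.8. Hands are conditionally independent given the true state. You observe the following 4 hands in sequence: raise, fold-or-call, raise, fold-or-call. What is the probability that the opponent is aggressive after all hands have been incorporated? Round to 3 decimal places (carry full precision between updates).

After 'raise': P(aggressive) = 0.85·0.5500 / (0.85·0.5500 + 0.8·0.4500) ≈ 0.5650
After 'fold-or-call': P(aggressive) = 0.15·0.5650 / (0.15·0.5650 + 0.2·0.4350) ≈ 0.4934
After 'raise': P(aggressive) = 0.85·0.4934 / (0.85·0.4934 + 0.8·0.5066) ≈ 0.5086
After 'fold-or-call': P(aggressive) = 0.15·0.5086 / (0.15·0.5086 + 0.2·0.4914) ≈ 0.4370

0.437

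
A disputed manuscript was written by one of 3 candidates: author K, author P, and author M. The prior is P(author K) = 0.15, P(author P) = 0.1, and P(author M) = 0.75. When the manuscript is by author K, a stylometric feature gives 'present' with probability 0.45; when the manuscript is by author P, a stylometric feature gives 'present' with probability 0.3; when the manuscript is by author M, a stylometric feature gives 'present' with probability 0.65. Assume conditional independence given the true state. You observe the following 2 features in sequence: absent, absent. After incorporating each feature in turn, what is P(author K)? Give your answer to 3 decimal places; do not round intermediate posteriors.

0.244

After 'absent': normaliser = 0.55·0.1500 + 0.7·0.1000 + 0.35·0.7500; P(author K) ≈ 0.1988, P(author P) ≈ 0.1687, P(author M) ≈ 0.6325
After 'absent': normaliser = 0.55·0.1988 + 0.7·0.1687 + 0.35·0.6325; P(author K) ≈ 0.2436, P(author P) ≈ 0.2631, P(author M) ≈ 0.4933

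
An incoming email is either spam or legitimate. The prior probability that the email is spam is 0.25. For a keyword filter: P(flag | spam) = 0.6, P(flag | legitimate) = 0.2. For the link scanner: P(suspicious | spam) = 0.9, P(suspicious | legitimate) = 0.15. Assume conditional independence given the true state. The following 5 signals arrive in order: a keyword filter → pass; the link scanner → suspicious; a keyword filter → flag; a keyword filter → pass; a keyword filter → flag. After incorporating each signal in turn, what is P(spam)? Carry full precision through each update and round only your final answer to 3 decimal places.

After a keyword filter='pass': P(spam) = 0.4·0.2500 / (0.4·0.2500 + 0.8·0.7500) ≈ 0.1429
After the link scanner='suspicious': P(spam) = 0.9·0.1429 / (0.9·0.1429 + 0.15·0.8571) ≈ 0.5000
After a keyword filter='flag': P(spam) = 0.6·0.5000 / (0.6·0.5000 + 0.2·0.5000) ≈ 0.7500
After a keyword filter='pass': P(spam) = 0.4·0.7500 / (0.4·0.7500 + 0.8·0.2500) ≈ 0.6000
After a keyword filter='flag': P(spam) = 0.6·0.6000 / (0.6·0.6000 + 0.2·0.4000) ≈ 0.8182

0.818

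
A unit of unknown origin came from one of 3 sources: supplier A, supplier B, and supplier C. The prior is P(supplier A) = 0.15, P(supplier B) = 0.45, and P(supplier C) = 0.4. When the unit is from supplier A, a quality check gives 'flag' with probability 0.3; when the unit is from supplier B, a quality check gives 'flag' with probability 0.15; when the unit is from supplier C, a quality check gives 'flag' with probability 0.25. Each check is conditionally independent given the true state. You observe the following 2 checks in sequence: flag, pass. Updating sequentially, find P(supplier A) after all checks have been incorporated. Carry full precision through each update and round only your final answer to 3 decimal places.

Apply Bayes' rule sequentially, carrying P(supplier A) forward.
After 'flag': normaliser = 0.3·0.1500 + 0.15·0.4500 + 0.25·0.4000; P(supplier A) ≈ 0.2118, P(supplier B) ≈ 0.3176, P(supplier C) ≈ 0.4706
After 'pass': normaliser = 0.7·0.2118 + 0.85·0.3176 + 0.75·0.4706; P(supplier A) ≈ 0.1922, P(supplier B) ≈ 0.3501, P(supplier C) ≈ 0.4577

0.192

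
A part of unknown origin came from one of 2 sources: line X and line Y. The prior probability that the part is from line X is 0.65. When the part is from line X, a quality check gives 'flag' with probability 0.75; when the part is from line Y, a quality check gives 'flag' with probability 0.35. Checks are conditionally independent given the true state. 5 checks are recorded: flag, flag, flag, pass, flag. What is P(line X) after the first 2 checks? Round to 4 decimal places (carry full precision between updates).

0.8950

After 'flag': P(line X) = 0.75·0.6500 / (0.75·0.6500 + 0.35·0.3500) ≈ 0.7992
After 'flag': P(line X) = 0.75·0.7992 / (0.75·0.7992 + 0.35·0.2008) ≈ 0.8950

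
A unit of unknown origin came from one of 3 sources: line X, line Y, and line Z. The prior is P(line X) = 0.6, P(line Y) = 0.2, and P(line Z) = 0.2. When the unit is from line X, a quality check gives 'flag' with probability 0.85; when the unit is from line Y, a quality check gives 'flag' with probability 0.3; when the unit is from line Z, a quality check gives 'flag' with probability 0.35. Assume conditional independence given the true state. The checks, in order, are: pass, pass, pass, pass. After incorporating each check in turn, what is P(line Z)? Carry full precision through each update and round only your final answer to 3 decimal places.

0.425

After 'pass': normaliser = 0.15·0.6000 + 0.7·0.2000 + 0.65·0.2000; P(line X) ≈ 0.2500, P(line Y) ≈ 0.3889, P(line Z) ≈ 0.3611
After 'pass': normaliser = 0.15·0.2500 + 0.7·0.3889 + 0.65·0.3611; P(line X) ≈ 0.0689, P(line Y) ≈ 0.5000, P(line Z) ≈ 0.4311
After 'pass': normaliser = 0.15·0.0689 + 0.7·0.5000 + 0.65·0.4311; P(line X) ≈ 0.0161, P(line Y) ≈ 0.5464, P(line Z) ≈ 0.4375
After 'pass': normaliser = 0.15·0.0161 + 0.7·0.5464 + 0.65·0.4375; P(line X) ≈ 0.0036, P(line Y) ≈ 0.5715, P(line Z) ≈ 0.4249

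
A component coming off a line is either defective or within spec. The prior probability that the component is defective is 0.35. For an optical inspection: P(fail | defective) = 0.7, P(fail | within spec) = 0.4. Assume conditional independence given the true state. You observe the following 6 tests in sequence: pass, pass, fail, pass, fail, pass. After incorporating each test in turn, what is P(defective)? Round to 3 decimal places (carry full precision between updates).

0.093

After 'pass': P(defective) = 0.3·0.3500 / (0.3·0.3500 + 0.6·0.6500) ≈ 0.2121
After 'pass': P(defective) = 0.3·0.2121 / (0.3·0.2121 + 0.6·0.7879) ≈ 0.1186
After 'fail': P(defective) = 0.7·0.1186 / (0.7·0.1186 + 0.4·0.8814) ≈ 0.1907
After 'pass': P(defective) = 0.3·0.1907 / (0.3·0.1907 + 0.6·0.8093) ≈ 0.1054
After 'fail': P(defective) = 0.7·0.1054 / (0.7·0.1054 + 0.4·0.8946) ≈ 0.1709
After 'pass': P(defective) = 0.3·0.1709 / (0.3·0.1709 + 0.6·0.8291) ≈ 0.0934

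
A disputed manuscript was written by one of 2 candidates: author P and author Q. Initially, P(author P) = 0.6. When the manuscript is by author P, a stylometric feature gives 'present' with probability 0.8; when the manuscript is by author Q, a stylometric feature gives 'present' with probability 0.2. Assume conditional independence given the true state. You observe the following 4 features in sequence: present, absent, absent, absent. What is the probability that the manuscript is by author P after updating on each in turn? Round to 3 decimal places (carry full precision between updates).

0.086

Each posterior becomes the prior for the next update.
After 'present': P(author P) = 0.8·0.6000 / (0.8·0.6000 + 0.2·0.4000) ≈ 0.8571
After 'absent': P(author P) = 0.2·0.8571 / (0.2·0.8571 + 0.8·0.1429) ≈ 0.6000
After 'absent': P(author P) = 0.2·0.6000 / (0.2·0.6000 + 0.8·0.4000) ≈ 0.2727
After 'absent': P(author P) = 0.2·0.2727 / (0.2·0.2727 + 0.8·0.7273) ≈ 0.0857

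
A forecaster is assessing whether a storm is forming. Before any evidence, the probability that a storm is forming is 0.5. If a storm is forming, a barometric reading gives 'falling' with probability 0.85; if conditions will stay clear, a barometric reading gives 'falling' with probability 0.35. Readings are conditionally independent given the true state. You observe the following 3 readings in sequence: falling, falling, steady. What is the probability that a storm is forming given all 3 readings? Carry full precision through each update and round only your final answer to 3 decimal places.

0.576

After 'falling': P(storm) = 0.85·0.5000 / (0.85·0.5000 + 0.35·0.5000) ≈ 0.7083
After 'falling': P(storm) = 0.85·0.7083 / (0.85·0.7083 + 0.35·0.2917) ≈ 0.8550
After 'steady': P(storm) = 0.15·0.8550 / (0.15·0.8550 + 0.65·0.1450) ≈ 0.5765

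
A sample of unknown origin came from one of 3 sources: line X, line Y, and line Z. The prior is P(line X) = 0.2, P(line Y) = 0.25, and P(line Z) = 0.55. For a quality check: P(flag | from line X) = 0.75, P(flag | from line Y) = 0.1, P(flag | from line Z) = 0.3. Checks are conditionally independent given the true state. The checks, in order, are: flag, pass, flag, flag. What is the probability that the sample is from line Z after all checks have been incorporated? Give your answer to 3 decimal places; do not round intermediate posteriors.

Apply Bayes' rule sequentially, carrying P(line Z) forward.
After 'flag': normaliser = 0.75·0.2000 + 0.1·0.2500 + 0.3·0.5500; P(line X) ≈ 0.4412, P(line Y) ≈ 0.0735, P(line Z) ≈ 0.4853
After 'pass': normaliser = 0.25·0.4412 + 0.9·0.0735 + 0.7·0.4853; P(line X) ≈ 0.2137, P(line Y) ≈ 0.1282, P(line Z) ≈ 0.6581
After 'flag': normaliser = 0.75·0.2137 + 0.1·0.1282 + 0.3·0.6581; P(line X) ≈ 0.4325, P(line Y) ≈ 0.0346, P(line Z) ≈ 0.5329
After 'flag': normaliser = 0.75·0.4325 + 0.1·0.0346 + 0.3·0.5329; P(line X) ≈ 0.6651, P(line Y) ≈ 0.0071, P(line Z) ≈ 0.3278

0.328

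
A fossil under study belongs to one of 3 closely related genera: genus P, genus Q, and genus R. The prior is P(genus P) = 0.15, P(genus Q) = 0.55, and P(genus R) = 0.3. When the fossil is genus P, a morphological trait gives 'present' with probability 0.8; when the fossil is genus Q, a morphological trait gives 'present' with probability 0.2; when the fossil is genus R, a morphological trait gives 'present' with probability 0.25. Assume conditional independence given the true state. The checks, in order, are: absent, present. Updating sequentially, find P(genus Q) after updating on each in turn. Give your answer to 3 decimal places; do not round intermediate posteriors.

After 'absent': normaliser = 0.2·0.1500 + 0.8·0.5500 + 0.75·0.3000; P(genus P) ≈ 0.0432, P(genus Q) ≈ 0.6331, P(genus R) ≈ 0.3237
After 'present': normaliser = 0.8·0.0432 + 0.2·0.6331 + 0.25·0.3237; P(genus P) ≈ 0.1426, P(genus Q) ≈ 0.5230, P(genus R) ≈ 0.3343

0.523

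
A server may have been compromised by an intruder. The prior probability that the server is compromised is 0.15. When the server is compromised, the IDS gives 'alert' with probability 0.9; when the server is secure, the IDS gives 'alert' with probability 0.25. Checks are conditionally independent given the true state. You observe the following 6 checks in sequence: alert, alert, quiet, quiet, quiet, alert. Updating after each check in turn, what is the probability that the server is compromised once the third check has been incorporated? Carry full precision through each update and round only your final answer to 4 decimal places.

Apply Bayes' rule sequentially, carrying P(compromised) forward.
After 'alert': P(compromised) = 0.9·0.1500 / (0.9·0.1500 + 0.25·0.8500) ≈ 0.3885
After 'alert': P(compromised) = 0.9·0.3885 / (0.9·0.3885 + 0.25·0.6115) ≈ 0.6958
After 'quiet': P(compromised) = 0.1·0.6958 / (0.1·0.6958 + 0.75·0.3042) ≈ 0.2337

0.2337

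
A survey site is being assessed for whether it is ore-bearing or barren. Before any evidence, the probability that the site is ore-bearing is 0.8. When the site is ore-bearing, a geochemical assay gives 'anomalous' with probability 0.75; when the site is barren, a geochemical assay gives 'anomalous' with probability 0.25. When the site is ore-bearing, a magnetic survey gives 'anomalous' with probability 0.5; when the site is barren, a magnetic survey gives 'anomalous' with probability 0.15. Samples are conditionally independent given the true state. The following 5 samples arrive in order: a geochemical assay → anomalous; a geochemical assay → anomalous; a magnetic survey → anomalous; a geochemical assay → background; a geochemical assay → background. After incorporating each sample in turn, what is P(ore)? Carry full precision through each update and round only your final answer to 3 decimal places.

Each posterior becomes the prior for the next update.
After a geochemical assay='anomalous': P(ore) = 0.75·0.8000 / (0.75·0.8000 + 0.25·0.2000) ≈ 0.9231
After a geochemical assay='anomalous': P(ore) = 0.75·0.9231 / (0.75·0.9231 + 0.25·0.0769) ≈ 0.9730
After a magnetic survey='anomalous': P(ore) = 0.5·0.9730 / (0.5·0.9730 + 0.15·0.0270) ≈ 0.9917
After a geochemical assay='background': P(ore) = 0.25·0.9917 / (0.25·0.9917 + 0.75·0.0083) ≈ 0.9756
After a geochemical assay='background': P(ore) = 0.25·0.9756 / (0.25·0.9756 + 0.75·0.0244) ≈ 0.9302

0.930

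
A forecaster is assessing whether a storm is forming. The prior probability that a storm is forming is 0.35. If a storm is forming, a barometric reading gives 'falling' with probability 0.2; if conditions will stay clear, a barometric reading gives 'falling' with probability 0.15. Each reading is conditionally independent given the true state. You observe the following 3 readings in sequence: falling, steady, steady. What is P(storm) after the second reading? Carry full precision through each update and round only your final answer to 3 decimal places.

0.403

After 'falling': P(storm) = 0.2·0.3500 / (0.2·0.3500 + 0.15·0.6500) ≈ 0.4179
After 'steady': P(storm) = 0.8·0.4179 / (0.8·0.4179 + 0.85·0.5821) ≈ 0.4032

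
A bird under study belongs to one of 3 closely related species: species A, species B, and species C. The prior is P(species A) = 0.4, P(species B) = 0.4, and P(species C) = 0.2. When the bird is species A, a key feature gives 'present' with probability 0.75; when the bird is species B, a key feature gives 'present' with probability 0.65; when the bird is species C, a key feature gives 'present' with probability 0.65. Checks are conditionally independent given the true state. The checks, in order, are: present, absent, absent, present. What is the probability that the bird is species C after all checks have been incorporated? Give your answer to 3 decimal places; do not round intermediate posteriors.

After 'present': normaliser = 0.75·0.4000 + 0.65·0.4000 + 0.65·0.2000; P(species A) ≈ 0.4348, P(species B) ≈ 0.3768, P(species C) ≈ 0.1884
After 'absent': normaliser = 0.25·0.4348 + 0.35·0.3768 + 0.35·0.1884; P(species A) ≈ 0.3546, P(species B) ≈ 0.4303, P(species C) ≈ 0.2151
After 'absent': normaliser = 0.25·0.3546 + 0.35·0.4303 + 0.35·0.2151; P(species A) ≈ 0.2818, P(species B) ≈ 0.4788, P(species C) ≈ 0.2394
After 'present': normaliser = 0.75·0.2818 + 0.65·0.4788 + 0.65·0.2394; P(species A) ≈ 0.3117, P(species B) ≈ 0.4589, P(species C) ≈ 0.2294

0.229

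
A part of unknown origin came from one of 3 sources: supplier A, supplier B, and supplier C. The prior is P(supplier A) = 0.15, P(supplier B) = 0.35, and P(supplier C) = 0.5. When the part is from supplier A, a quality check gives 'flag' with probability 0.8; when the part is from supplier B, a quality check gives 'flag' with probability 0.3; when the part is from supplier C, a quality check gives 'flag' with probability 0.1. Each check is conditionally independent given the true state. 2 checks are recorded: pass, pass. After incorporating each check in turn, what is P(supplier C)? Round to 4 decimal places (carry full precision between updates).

After 'pass': normaliser = 0.2·0.1500 + 0.7·0.3500 + 0.9·0.5000; P(supplier A) ≈ 0.0414, P(supplier B) ≈ 0.3379, P(supplier C) ≈ 0.6207
After 'pass': normaliser = 0.2·0.0414 + 0.7·0.3379 + 0.9·0.6207; P(supplier A) ≈ 0.0103, P(supplier B) ≈ 0.2944, P(supplier C) ≈ 0.6953

0.6953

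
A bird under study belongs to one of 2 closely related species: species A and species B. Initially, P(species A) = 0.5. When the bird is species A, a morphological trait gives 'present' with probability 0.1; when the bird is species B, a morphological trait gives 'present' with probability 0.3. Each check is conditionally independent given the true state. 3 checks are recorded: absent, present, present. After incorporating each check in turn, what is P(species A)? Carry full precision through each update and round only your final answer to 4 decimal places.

0.1250

Apply Bayes' rule sequentially, carrying P(species A) forward.
After 'absent': P(species A) = 0.9·0.5000 / (0.9·0.5000 + 0.7·0.5000) ≈ 0.5625
After 'present': P(species A) = 0.1·0.5625 / (0.1·0.5625 + 0.3·0.4375) ≈ 0.3000
After 'present': P(species A) = 0.1·0.3000 / (0.1·0.3000 + 0.3·0.7000) ≈ 0.1250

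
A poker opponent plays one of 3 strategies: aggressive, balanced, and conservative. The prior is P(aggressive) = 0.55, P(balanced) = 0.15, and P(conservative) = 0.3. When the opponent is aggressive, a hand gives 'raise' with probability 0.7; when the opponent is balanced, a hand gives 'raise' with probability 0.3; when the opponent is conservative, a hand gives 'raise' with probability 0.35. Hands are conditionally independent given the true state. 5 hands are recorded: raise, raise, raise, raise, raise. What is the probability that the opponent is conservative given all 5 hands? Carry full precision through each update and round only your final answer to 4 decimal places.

0.0167

After 'raise': normaliser = 0.7·0.5500 + 0.3·0.1500 + 0.35·0.3000; P(aggressive) ≈ 0.7196, P(balanced) ≈ 0.0841, P(conservative) ≈ 0.1963
After 'raise': normaliser = 0.7·0.7196 + 0.3·0.0841 + 0.35·0.1963; P(aggressive) ≈ 0.8428, P(balanced) ≈ 0.0422, P(conservative) ≈ 0.1149
After 'raise': normaliser = 0.7·0.8428 + 0.3·0.0422 + 0.35·0.1149; P(aggressive) ≈ 0.9177, P(balanced) ≈ 0.0197, P(conservative) ≈ 0.0626
After 'raise': normaliser = 0.7·0.9177 + 0.3·0.0197 + 0.35·0.0626; P(aggressive) ≈ 0.9585, P(balanced) ≈ 0.0088, P(conservative) ≈ 0.0327
After 'raise': normaliser = 0.7·0.9585 + 0.3·0.0088 + 0.35·0.0327; P(aggressive) ≈ 0.9794, P(balanced) ≈ 0.0039, P(conservative) ≈ 0.0167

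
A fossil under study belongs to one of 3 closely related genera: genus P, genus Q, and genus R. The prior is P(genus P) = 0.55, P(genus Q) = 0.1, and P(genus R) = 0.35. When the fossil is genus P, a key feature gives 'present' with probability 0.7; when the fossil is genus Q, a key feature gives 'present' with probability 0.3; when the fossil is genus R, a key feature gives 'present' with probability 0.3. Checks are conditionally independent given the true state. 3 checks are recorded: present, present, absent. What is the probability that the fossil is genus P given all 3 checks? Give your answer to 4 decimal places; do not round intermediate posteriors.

Apply Bayes' rule sequentially, carrying P(genus P) forward.
After 'present': normaliser = 0.7·0.5500 + 0.3·0.1000 + 0.3·0.3500; P(genus P) ≈ 0.7404, P(genus Q) ≈ 0.0577, P(genus R) ≈ 0.2019
After 'present': normaliser = 0.7·0.7404 + 0.3·0.0577 + 0.3·0.2019; P(genus P) ≈ 0.8694, P(genus Q) ≈ 0.0290, P(genus R) ≈ 0.1016
After 'absent': normaliser = 0.3·0.8694 + 0.7·0.0290 + 0.7·0.1016; P(genus P) ≈ 0.7404, P(genus Q) ≈ 0.0577, P(genus R) ≈ 0.2019

0.7404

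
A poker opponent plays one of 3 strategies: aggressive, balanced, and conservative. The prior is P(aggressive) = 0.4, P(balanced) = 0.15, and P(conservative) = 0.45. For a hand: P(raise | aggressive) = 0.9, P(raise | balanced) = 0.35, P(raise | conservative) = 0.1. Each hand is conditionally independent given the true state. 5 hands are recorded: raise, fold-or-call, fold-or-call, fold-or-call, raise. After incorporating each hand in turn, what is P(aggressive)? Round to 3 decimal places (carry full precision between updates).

0.037

Each posterior becomes the prior for the next update.
After 'raise': normaliser = 0.9·0.4000 + 0.35·0.1500 + 0.1·0.4500; P(aggressive) ≈ 0.7869, P(balanced) ≈ 0.1148, P(conservative) ≈ 0.0984
After 'fold-or-call': normaliser = 0.1·0.7869 + 0.65·0.1148 + 0.9·0.0984; P(aggressive) ≈ 0.3254, P(balanced) ≈ 0.3085, P(conservative) ≈ 0.3661
After 'fold-or-call': normaliser = 0.1·0.3254 + 0.65·0.3085 + 0.9·0.3661; P(aggressive) ≈ 0.0578, P(balanced) ≈ 0.3564, P(conservative) ≈ 0.5857
After 'fold-or-call': normaliser = 0.1·0.0578 + 0.65·0.3564 + 0.9·0.5857; P(aggressive) ≈ 0.0076, P(balanced) ≈ 0.3030, P(conservative) ≈ 0.6894
After 'raise': normaliser = 0.9·0.0076 + 0.35·0.3030 + 0.1·0.6894; P(aggressive) ≈ 0.0375, P(balanced) ≈ 0.5833, P(conservative) ≈ 0.3792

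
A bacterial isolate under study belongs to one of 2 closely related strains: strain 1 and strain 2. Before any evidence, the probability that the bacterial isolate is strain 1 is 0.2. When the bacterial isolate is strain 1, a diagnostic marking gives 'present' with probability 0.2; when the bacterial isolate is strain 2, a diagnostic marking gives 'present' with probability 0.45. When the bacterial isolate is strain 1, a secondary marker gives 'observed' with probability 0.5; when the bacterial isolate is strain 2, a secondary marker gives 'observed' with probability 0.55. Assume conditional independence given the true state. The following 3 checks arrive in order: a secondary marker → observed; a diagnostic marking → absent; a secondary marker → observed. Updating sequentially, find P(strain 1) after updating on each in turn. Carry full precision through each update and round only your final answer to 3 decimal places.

After a secondary marker='observed': P(strain 1) = 0.5·0.2000 / (0.5·0.2000 + 0.55·0.8000) ≈ 0.1852
After a diagnostic marking='absent': P(strain 1) = 0.8·0.1852 / (0.8·0.1852 + 0.55·0.8148) ≈ 0.2484
After a secondary marker='observed': P(strain 1) = 0.5·0.2484 / (0.5·0.2484 + 0.55·0.7516) ≈ 0.2311

0.231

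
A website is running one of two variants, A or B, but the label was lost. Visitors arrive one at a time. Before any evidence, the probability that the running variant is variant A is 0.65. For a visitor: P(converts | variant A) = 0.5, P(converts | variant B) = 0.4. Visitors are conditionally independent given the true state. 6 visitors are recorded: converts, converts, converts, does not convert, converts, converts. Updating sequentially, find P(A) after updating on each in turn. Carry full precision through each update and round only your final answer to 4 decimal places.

0.8253

Apply Bayes' rule sequentially, carrying P(A) forward.
After 'converts': P(A) = 0.5·0.6500 / (0.5·0.6500 + 0.4·0.3500) ≈ 0.6989
After 'converts': P(A) = 0.5·0.6989 / (0.5·0.6989 + 0.4·0.3011) ≈ 0.7437
After 'converts': P(A) = 0.5·0.7437 / (0.5·0.7437 + 0.4·0.2563) ≈ 0.7839
After 'does not convert': P(A) = 0.5·0.7839 / (0.5·0.7839 + 0.6·0.2161) ≈ 0.7514
After 'converts': P(A) = 0.5·0.7514 / (0.5·0.7514 + 0.4·0.2486) ≈ 0.7907
After 'converts': P(A) = 0.5·0.7907 / (0.5·0.7907 + 0.4·0.2093) ≈ 0.8253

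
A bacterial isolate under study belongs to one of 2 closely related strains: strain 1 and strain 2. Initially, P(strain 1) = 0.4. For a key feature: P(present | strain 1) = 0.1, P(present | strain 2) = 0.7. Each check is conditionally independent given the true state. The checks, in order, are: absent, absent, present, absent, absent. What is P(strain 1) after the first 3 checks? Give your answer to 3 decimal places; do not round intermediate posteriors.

Apply Bayes' rule sequentially, carrying P(strain 1) forward.
After 'absent': P(strain 1) = 0.9·0.4000 / (0.9·0.4000 + 0.3·0.6000) ≈ 0.6667
After 'absent': P(strain 1) = 0.9·0.6667 / (0.9·0.6667 + 0.3·0.3333) ≈ 0.8571
After 'present': P(strain 1) = 0.1·0.8571 / (0.1·0.8571 + 0.7·0.1429) ≈ 0.4615

0.462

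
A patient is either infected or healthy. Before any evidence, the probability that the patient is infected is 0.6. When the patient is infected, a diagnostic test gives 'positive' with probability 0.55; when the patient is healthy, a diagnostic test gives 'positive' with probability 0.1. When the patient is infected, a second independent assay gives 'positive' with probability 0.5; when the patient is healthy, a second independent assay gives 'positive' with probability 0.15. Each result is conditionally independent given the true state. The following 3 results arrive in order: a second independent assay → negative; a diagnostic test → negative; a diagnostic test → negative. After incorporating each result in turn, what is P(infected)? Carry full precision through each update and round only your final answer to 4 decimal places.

0.1807

After a second independent assay='negative': P(infected) = 0.5·0.6000 / (0.5·0.6000 + 0.85·0.4000) ≈ 0.4688
After a diagnostic test='negative': P(infected) = 0.45·0.4688 / (0.45·0.4688 + 0.9·0.5312) ≈ 0.3061
After a diagnostic test='negative': P(infected) = 0.45·0.3061 / (0.45·0.3061 + 0.9·0.6939) ≈ 0.1807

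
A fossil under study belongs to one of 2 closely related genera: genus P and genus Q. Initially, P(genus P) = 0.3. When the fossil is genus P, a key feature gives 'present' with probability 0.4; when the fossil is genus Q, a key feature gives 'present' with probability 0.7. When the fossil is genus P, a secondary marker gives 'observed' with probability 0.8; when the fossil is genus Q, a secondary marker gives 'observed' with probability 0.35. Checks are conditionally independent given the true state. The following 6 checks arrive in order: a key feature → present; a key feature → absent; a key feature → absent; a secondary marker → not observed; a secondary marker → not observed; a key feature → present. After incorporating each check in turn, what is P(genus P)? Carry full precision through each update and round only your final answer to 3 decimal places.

0.050

After a key feature='present': P(genus P) = 0.4·0.3000 / (0.4·0.3000 + 0.7·0.7000) ≈ 0.1967
After a key feature='absent': P(genus P) = 0.6·0.1967 / (0.6·0.1967 + 0.3·0.8033) ≈ 0.3288
After a key feature='absent': P(genus P) = 0.6·0.3288 / (0.6·0.3288 + 0.3·0.6712) ≈ 0.4948
After a secondary marker='not observed': P(genus P) = 0.2·0.4948 / (0.2·0.4948 + 0.65·0.5052) ≈ 0.2316
After a secondary marker='not observed': P(genus P) = 0.2·0.2316 / (0.2·0.2316 + 0.65·0.7684) ≈ 0.0849
After a key feature='present': P(genus P) = 0.4·0.0849 / (0.4·0.0849 + 0.7·0.9151) ≈ 0.0503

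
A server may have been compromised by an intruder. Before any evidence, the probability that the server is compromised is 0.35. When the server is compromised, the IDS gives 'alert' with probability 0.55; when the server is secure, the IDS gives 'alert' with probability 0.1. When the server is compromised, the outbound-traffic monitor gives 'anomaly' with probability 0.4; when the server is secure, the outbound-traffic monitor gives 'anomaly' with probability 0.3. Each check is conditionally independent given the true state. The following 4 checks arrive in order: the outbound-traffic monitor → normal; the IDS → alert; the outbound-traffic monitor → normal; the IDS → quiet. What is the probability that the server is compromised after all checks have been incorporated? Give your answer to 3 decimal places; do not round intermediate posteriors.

0.521

After the outbound-traffic monitor='normal': P(compromised) = 0.6·0.3500 / (0.6·0.3500 + 0.7·0.6500) ≈ 0.3158
After the IDS='alert': P(compromised) = 0.55·0.3158 / (0.55·0.3158 + 0.1·0.6842) ≈ 0.7174
After the outbound-traffic monitor='normal': P(compromised) = 0.6·0.7174 / (0.6·0.7174 + 0.7·0.2826) ≈ 0.6851
After the IDS='quiet': P(compromised) = 0.45·0.6851 / (0.45·0.6851 + 0.9·0.3149) ≈ 0.5211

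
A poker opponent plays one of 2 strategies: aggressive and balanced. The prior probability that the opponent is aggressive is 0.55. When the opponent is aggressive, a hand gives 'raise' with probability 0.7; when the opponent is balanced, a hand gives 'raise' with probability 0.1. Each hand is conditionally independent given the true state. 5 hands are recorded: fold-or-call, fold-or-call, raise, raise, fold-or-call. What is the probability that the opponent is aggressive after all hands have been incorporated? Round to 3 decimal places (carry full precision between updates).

0.689

After 'fold-or-call': P(aggressive) = 0.3·0.5500 / (0.3·0.5500 + 0.9·0.4500) ≈ 0.2895
After 'fold-or-call': P(aggressive) = 0.3·0.2895 / (0.3·0.2895 + 0.9·0.7105) ≈ 0.1196
After 'raise': P(aggressive) = 0.7·0.1196 / (0.7·0.1196 + 0.1·0.8804) ≈ 0.4873
After 'raise': P(aggressive) = 0.7·0.4873 / (0.7·0.4873 + 0.1·0.5127) ≈ 0.8694
After 'fold-or-call': P(aggressive) = 0.3·0.8694 / (0.3·0.8694 + 0.9·0.1306) ≈ 0.6893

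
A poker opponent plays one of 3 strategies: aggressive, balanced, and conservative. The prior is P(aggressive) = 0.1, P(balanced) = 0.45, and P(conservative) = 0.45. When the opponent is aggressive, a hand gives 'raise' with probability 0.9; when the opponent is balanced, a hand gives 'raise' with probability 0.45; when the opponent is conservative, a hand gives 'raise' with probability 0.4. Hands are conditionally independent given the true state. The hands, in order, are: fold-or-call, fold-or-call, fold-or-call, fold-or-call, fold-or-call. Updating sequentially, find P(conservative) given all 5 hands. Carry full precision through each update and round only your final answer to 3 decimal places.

0.607

After 'fold-or-call': normaliser = 0.1·0.1000 + 0.55·0.4500 + 0.6·0.4500; P(aggressive) ≈ 0.0190, P(balanced) ≈ 0.4692, P(conservative) ≈ 0.5118
After 'fold-or-call': normaliser = 0.1·0.0190 + 0.55·0.4692 + 0.6·0.5118; P(aggressive) ≈ 0.0033, P(balanced) ≈ 0.4551, P(conservative) ≈ 0.5416
After 'fold-or-call': normaliser = 0.1·0.0033 + 0.55·0.4551 + 0.6·0.5416; P(aggressive) ≈ 0.0006, P(balanced) ≈ 0.4349, P(conservative) ≈ 0.5646
After 'fold-or-call': normaliser = 0.1·0.0006 + 0.55·0.4349 + 0.6·0.5646; P(aggressive) ≈ 0.0001, P(balanced) ≈ 0.4138, P(conservative) ≈ 0.5861
After 'fold-or-call': normaliser = 0.1·0.0001 + 0.55·0.4138 + 0.6·0.5861; P(aggressive) ≈ 0.0000, P(balanced) ≈ 0.3929, P(conservative) ≈ 0.6071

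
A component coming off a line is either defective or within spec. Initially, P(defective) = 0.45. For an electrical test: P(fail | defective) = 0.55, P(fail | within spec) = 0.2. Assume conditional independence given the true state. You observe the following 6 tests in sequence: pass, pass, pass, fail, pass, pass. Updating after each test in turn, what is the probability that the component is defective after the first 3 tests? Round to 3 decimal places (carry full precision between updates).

0.127

Apply Bayes' rule sequentially, carrying P(defective) forward.
After 'pass': P(defective) = 0.45·0.4500 / (0.45·0.4500 + 0.8·0.5500) ≈ 0.3152
After 'pass': P(defective) = 0.45·0.3152 / (0.45·0.3152 + 0.8·0.6848) ≈ 0.2056
After 'pass': P(defective) = 0.45·0.2056 / (0.45·0.2056 + 0.8·0.7944) ≈ 0.1271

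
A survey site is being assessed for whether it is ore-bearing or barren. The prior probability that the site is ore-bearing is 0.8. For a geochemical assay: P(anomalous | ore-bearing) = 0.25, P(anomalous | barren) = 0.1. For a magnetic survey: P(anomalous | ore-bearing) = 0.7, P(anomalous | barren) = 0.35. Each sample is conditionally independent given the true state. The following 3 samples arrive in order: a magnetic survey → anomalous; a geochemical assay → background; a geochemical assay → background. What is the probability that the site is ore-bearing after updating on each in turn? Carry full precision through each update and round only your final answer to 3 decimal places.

After a magnetic survey='anomalous': P(ore) = 0.7·0.8000 / (0.7·0.8000 + 0.35·0.2000) ≈ 0.8889
After a geochemical assay='background': P(ore) = 0.75·0.8889 / (0.75·0.8889 + 0.9·0.1111) ≈ 0.8696
After a geochemical assay='background': P(ore) = 0.75·0.8696 / (0.75·0.8696 + 0.9·0.1304) ≈ 0.8475

0.847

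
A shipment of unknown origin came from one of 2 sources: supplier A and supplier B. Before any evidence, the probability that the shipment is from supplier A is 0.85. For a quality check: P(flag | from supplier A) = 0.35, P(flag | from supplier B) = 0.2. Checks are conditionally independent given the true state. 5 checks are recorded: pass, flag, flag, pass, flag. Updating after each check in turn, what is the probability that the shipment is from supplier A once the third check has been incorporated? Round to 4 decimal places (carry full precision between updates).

Each posterior becomes the prior for the next update.
After 'pass': P(supplier A) = 0.65·0.8500 / (0.65·0.8500 + 0.8·0.1500) ≈ 0.8216
After 'flag': P(supplier A) = 0.35·0.8216 / (0.35·0.8216 + 0.2·0.1784) ≈ 0.8896
After 'flag': P(supplier A) = 0.35·0.8896 / (0.35·0.8896 + 0.2·0.1104) ≈ 0.9338

0.9338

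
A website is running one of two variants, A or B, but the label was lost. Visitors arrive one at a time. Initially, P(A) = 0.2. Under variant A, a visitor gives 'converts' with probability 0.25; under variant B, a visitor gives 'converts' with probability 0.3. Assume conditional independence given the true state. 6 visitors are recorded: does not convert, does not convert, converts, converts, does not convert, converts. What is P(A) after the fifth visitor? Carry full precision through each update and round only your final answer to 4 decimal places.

Apply Bayes' rule sequentially, carrying P(A) forward.
After 'does not convert': P(A) = 0.75·0.2000 / (0.75·0.2000 + 0.7·0.8000) ≈ 0.2113
After 'does not convert': P(A) = 0.75·0.2113 / (0.75·0.2113 + 0.7·0.7887) ≈ 0.2230
After 'converts': P(A) = 0.25·0.2230 / (0.25·0.2230 + 0.3·0.7770) ≈ 0.1930
After 'converts': P(A) = 0.25·0.1930 / (0.25·0.1930 + 0.3·0.8070) ≈ 0.1662
After 'does not convert': P(A) = 0.75·0.1662 / (0.75·0.1662 + 0.7·0.8338) ≈ 0.1760

0.1760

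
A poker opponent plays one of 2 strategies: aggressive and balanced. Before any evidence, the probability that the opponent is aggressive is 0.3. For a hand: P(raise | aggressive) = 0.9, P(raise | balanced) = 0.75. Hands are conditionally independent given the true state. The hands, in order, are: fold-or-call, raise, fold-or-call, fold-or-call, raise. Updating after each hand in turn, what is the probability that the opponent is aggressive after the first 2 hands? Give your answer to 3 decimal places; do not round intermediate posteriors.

0.171

After 'fold-or-call': P(aggressive) = 0.1·0.3000 / (0.1·0.3000 + 0.25·0.7000) ≈ 0.1463
After 'raise': P(aggressive) = 0.9·0.1463 / (0.9·0.1463 + 0.75·0.8537) ≈ 0.1706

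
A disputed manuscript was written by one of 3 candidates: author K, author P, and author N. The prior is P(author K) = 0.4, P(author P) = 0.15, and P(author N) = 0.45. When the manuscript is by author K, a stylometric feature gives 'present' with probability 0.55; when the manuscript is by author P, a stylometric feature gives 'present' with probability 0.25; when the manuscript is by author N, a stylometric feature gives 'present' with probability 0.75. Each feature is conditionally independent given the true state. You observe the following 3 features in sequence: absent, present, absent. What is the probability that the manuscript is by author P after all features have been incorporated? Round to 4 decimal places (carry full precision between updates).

Apply Bayes' rule sequentially, carrying P(author P) forward.
After 'absent': normaliser = 0.45·0.4000 + 0.75·0.1500 + 0.25·0.4500; P(author K) ≈ 0.4444, P(author P) ≈ 0.2778, P(author N) ≈ 0.2778
After 'present': normaliser = 0.55·0.4444 + 0.25·0.2778 + 0.75·0.2778; P(author K) ≈ 0.4681, P(author P) ≈ 0.1330, P(author N) ≈ 0.3989
After 'absent': normaliser = 0.45·0.4681 + 0.75·0.1330 + 0.25·0.3989; P(author K) ≈ 0.5136, P(author P) ≈ 0.2432, P(author N) ≈ 0.2432

0.2432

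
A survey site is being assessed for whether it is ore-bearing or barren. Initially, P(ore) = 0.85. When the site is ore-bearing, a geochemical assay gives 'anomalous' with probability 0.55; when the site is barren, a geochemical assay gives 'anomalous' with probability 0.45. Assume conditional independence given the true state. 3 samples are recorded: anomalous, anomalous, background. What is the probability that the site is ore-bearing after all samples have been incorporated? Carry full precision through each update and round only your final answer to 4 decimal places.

0.8738

After 'anomalous': P(ore) = 0.55·0.8500 / (0.55·0.8500 + 0.45·0.1500) ≈ 0.8738
After 'anomalous': P(ore) = 0.55·0.8738 / (0.55·0.8738 + 0.45·0.1262) ≈ 0.8943
After 'background': P(ore) = 0.45·0.8943 / (0.45·0.8943 + 0.55·0.1057) ≈ 0.8738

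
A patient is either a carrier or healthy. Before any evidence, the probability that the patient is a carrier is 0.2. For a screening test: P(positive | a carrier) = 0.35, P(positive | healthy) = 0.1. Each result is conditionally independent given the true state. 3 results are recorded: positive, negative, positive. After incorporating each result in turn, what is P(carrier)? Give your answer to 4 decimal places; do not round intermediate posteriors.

0.6886

Apply Bayes' rule sequentially, carrying P(carrier) forward.
After 'positive': P(carrier) = 0.35·0.2000 / (0.35·0.2000 + 0.1·0.8000) ≈ 0.4667
After 'negative': P(carrier) = 0.65·0.4667 / (0.65·0.4667 + 0.9·0.5333) ≈ 0.3872
After 'positive': P(carrier) = 0.35·0.3872 / (0.35·0.3872 + 0.1·0.6128) ≈ 0.6886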